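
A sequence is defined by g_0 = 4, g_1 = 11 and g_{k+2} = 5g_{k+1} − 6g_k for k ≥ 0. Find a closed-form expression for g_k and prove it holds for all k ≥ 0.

Claim: g_k = 3·3^k + 2^k.

Base cases: g_0 = 4 and 3·3^0 + 2^0 = 4; g_1 = 11 and 3·3^1 + 2^1 = 11.
Assume g_j = 3·3^j + 2^j for all 0 ≤ j ≤ r, where r ≥ 1.
Then g_{r+1} = 5g_r − 6g_{r−1} = 5·(3·3^r + 2^r) − 6·(3·3^{r−1} + 2^{r−1}) = 3·(5·3 − 6)3^{r−1} + (5·2 − 6)2^{r−1} = 27·3^{r−1} + 4·2^{r−1} = 3·3^{r+1} + 2^{r+1}.
So the formula holds for r+1, and by strong induction g_k = 3·3^k + 2^k for all k ≥ 0.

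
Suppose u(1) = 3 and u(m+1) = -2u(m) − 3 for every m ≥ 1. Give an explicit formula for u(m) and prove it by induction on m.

Claim: u(m) = -2·(-2)^m − 1.

Base case: u(1) = 3, and -2·(-2)^1 − 1 = 4 − 1 = 3.
Assume u(k) = -2·(-2)^k − 1 for some k ≥ 1.
Then u(k+1) = -2u(k) − 3 = -2·(-2·(-2)^k − 1) − 3 = 4·(-2)^k + 2 − 3 = -2·(-2)^{k+1} − 1.
Hence u(m) = -2·(-2)^m − 1 for every m ≥ 1, by induction.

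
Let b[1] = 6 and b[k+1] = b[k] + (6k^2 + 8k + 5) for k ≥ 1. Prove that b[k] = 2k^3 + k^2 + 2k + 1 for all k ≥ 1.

Base case: b[1] = 6, and 2·1^3 + 1^2 + 2·1 + 1 = 6.
Assume b[j] = 2j^3 + j^2 + 2j + 1.
Then b[j+1] = b[j] + (6j^2 + 8j + 5) = (2j^3 + j^2 + 2j + 1) + (6j^2 + 8j + 5) = 2j^3 + 7j^2 + 10j + 6,
and 2·(j+1)^3 + (j+1)^2 + 2·(j+1) + 1 = 2j^3 + 7j^2 + 10j + 6.
This completes the inductive step, so b[k] = 2k^3 + k^2 + 2k + 1 for all k ≥ 1.

b[k] = 2k^3 + k^2 + 2k + 1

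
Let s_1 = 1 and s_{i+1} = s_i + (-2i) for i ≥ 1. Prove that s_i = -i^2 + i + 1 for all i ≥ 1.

Base case: s_1 = 1, and -1^2 + 1 + 1 = 1.
Assume s_r = -r^2 + r + 1.
Then s_{r+1} = s_r + (-2r) = (-r^2 + r + 1) + (-2r) = -r^2 − r + 1,
and -(r+1)^2 + (r+1) + 1 = -r^2 − r + 1.
This completes the inductive step, so s_i = -i^2 + i + 1 for all i ≥ 1.

s_i = -i^2 + i + 1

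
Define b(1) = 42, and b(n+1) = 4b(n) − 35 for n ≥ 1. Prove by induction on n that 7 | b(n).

Base case: b(1) = 42 = 7·6, so 7 | b(1).
Assume 7 | b(j), so b(j) = 7t for some integer t.
Then b(j+1) = 4b(j) − 35 = 4·(7t) − 35 = 7(4t − 5), so 7 | b(j+1).
By induction, 7 | b(n) for all n ≥ 1.

7 | b(n)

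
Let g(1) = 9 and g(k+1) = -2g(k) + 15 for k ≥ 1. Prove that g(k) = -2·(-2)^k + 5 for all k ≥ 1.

Base case: g(1) = 9, and -2·(-2)^1 + 5 = 4 + 5 = 9.
Assume g(m) = -2·(-2)^m + 5 for some m ≥ 1.
Then g(m+1) = -2g(m) + 15 = -2·(-2·(-2)^m + 5) + 15 = 4·(-2)^m − 10 + 15 = -2·(-2)^{m+1} + 5.
By induction, g(k) = -2·(-2)^k + 5 for all k ≥ 1.

g(k) = -2·(-2)^k + 5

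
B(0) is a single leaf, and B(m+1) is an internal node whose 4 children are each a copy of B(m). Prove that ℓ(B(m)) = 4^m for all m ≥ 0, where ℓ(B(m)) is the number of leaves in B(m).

Base case: ℓ(B(0)) = 1, and 4^0 = 1.
Assume ℓ(B(k)) = 4^k.
Then ℓ(B(k+1)) = 4·ℓ(B(k)) = 4·4^k = 4^{k+1}.
This completes the inductive step, so ℓ(B(m)) = 4^m for all m ≥ 0.

ℓ(B(m)) = 4^m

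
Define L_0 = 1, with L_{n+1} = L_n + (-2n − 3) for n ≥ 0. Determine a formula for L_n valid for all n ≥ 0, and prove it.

Claim: L_n = -n^2 − 2n + 1.

Base case: L_0 = 1, and -0^2 − 2·0 + 1 = 1.
Assume L_j = -j^2 − 2j + 1.
Then L_{j+1} = L_j + (-2j − 3) = (-j^2 − 2j + 1) + (-2j − 3) = -j^2 − 4j − 2,
and -(j+1)^2 − 2·(j+1) + 1 = -j^2 − 4j − 2.
By induction, L_n = -n^2 − 2n + 1 for all n ≥ 0.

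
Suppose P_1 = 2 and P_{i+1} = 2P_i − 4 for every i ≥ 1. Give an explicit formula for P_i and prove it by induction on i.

Claim: P_i = -2^i + 4.

Base case: P_1 = 2, and -2^1 + 4 = -2 + 4 = 2.
Assume P_k = -2^k + 4 for some k ≥ 1.
Then P_{k+1} = 2P_k − 4 = 2·(-2^k + 4) − 4 = -2^{k+1} + 8 − 4 = -2^{k+1} + 4.
By induction, P_i = -2^i + 4 for all i ≥ 1.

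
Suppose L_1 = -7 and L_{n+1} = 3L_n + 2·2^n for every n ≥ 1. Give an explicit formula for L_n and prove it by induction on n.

Claim: L_n = -3^n − 2·2^n.

Base case: L_1 = -7, and -3^1 − 2·2^1 = -3 − 4 = -7.
Assume L_j = -3^j − 2·2^j for some j ≥ 1.
Then L_{j+1} = 3L_j + 2·2^j = 3·(-3^j − 2·2^j) + 2·2^j = -3^{j+1} − 6·2^j + 2·2^j = -3^{j+1} − 4·2^j = -3^{j+1} − 2·2^{j+1}.
By induction, L_n = -3^n − 2·2^n for all n ≥ 1.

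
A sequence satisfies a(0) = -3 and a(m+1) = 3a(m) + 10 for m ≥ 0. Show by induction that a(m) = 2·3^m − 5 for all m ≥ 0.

Base case: a(0) = -3, and 2·3^0 − 5 = 2 − 5 = -3.
Assume a(r) = 2·3^r − 5 for some r ≥ 0.
Then a(r+1) = 3a(r) + 10 = 3·(2·3^r − 5) + 10 = 6·3^r − 15 + 10 = 2·3^{r+1} − 5.
So the formula holds for r+1, and by induction a(m) = 2·3^m − 5 for all m ≥ 0.

a(m) = 2·3^m − 5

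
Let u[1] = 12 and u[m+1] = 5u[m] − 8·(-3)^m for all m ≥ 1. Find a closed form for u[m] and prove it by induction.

Claim: u[m] = 3·5^m + (-3)^m.

Base case: u[1] = 12, and 3·5^1 + (-3)^1 = 15 − 3 = 12.
Assume u[k] = 3·5^k + (-3)^k for some k ≥ 1.
Then u[k+1] = 5u[k] − 8·(-3)^k = 5·(3·5^k + (-3)^k) − 8·(-3)^k = 3·5^{k+1} + 5·(-3)^k − 8·(-3)^k = 3·5^{k+1} − 3·(-3)^k = 3·5^{k+1} + (-3)^{k+1}.
By induction, u[m] = 3·5^m + (-3)^m for all m ≥ 1.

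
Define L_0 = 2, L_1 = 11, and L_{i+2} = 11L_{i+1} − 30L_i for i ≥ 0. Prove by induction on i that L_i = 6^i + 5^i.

Base cases: L_0 = 2 and 6^0 + 5^0 = 2; L_1 = 11 and 6^1 + 5^1 = 11.
Assume L_j = 6^j + 5^j for all 0 ≤ j ≤ r, where r ≥ 1.
Then L_{r+1} = 11L_r − 30L_{r−1} = 11·(6^r + 5^r) − 30·(6^{r−1} + 5^{r−1}) = (11·6 − 30)6^{r−1} + (11·5 − 30)5^{r−1} = 36·6^{r−1} + 25·5^{r−1} = 6^{r+1} + 5^{r+1}.
So the formula holds for r+1, and by strong induction L_i = 6^i + 5^i for all i ≥ 0.

L_i = 6^i + 5^i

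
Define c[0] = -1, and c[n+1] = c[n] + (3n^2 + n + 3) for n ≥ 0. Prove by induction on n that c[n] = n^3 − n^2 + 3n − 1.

Base case: c[0] = -1, and 0^3 − 0^2 + 3·0 − 1 = -1.
Assume c[j] = j^3 − j^2 + 3j − 1.
Then c[j+1] = c[j] + (3j^2 + j + 3) = (j^3 − j^2 + 3j − 1) + (3j^2 + j + 3) = j^3 + 2j^2 + 4j + 2,
and (j+1)^3 − (j+1)^2 + 3·(j+1) − 1 = j^3 + 2j^2 + 4j + 2.
Hence c[n] = n^3 − n^2 + 3n − 1 for every n ≥ 0, by induction.

c[n] = n^3 − n^2 + 3n − 1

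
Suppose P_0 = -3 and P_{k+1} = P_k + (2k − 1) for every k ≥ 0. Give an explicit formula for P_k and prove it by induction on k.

Claim: P_k = k^2 − 2k − 3.

Base case: P_0 = -3, and 0^2 − 2·0 − 3 = -3.
Assume P_m = m^2 − 2m − 3.
Then P_{m+1} = P_m + (2m − 1) = (m^2 − 2m − 3) + (2m − 1) = m^2 − 4,
and (m+1)^2 − 2·(m+1) − 3 = m^2 − 4.
This completes the inductive step, so P_k = k^2 − 2k − 3 for all k ≥ 0.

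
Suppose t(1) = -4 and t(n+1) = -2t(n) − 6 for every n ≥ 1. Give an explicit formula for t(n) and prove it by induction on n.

Claim: t(n) = (-2)^n − 2.

Base case: t(1) = -4, and (-2)^1 − 2 = -2 − 2 = -4.
Assume t(r) = (-2)^r − 2 for some r ≥ 1.
Then t(r+1) = -2t(r) − 6 = -2·((-2)^r − 2) − 6 = -2·(-2)^r + 4 − 6 = (-2)^{r+1} − 2.
Hence t(n) = (-2)^n − 2 for every n ≥ 1, by induction.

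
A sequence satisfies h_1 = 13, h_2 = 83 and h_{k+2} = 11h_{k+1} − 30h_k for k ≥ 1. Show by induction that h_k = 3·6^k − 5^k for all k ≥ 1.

Base cases: h_1 = 13 and 3·6^1 − 5^1 = 13; h_2 = 83 and 3·6^2 − 5^2 = 83.
Assume h_j = 3·6^j − 5^j for all 1 ≤ j ≤ m, where m ≥ 2.
Then h_{m+1} = 11h_m − 30h_{m−1} = 11·(3·6^m − 5^m) − 30·(3·6^{m−1} − 5^{m−1}) = 3·(11·6 − 30)6^{m−1} − (11·5 − 30)5^{m−1} = 108·6^{m−1} − 25·5^{m−1} = 3·6^{m+1} − 5^{m+1}.
Hence h_k = 3·6^k − 5^k for every k ≥ 1, by strong induction.

h_k = 3·6^k − 5^k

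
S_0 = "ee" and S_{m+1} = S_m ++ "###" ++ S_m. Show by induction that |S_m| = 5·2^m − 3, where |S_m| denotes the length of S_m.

Base case: |S_0| = 2, and 5·2^0 − 3 = 2.
Assume |S_j| = 5·2^j − 3.
Then |S_{j+1}| = |S_j| + 3 + |S_j| = 2|S_j| + 3 = 2(5·2^j − 3) + 3 = 5·2^{j+1} − 6 + 3 = 5·2^{j+1} − 3.
So the formula holds for j+1, and by induction |S_m| = 5·2^m − 3 for all m ≥ 0.

|S_m| = 5·2^m − 3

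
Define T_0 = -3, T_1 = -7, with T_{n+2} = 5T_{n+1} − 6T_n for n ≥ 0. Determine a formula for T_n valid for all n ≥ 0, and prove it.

Claim: T_n = -3^n − 2·2^n.

Base cases: T_0 = -3 and -3^0 − 2·2^0 = -3; T_1 = -7 and -3^1 − 2·2^1 = -7.
Assume T_j = -3^j − 2·2^j for all 0 ≤ j ≤ k, where k ≥ 1.
Then T_{k+1} = 5T_k − 6T_{k−1} = 5·(-3^k − 2·2^k) − 6·(-3^{k−1} − 2·2^{k−1}) = -(5·3 − 6)3^{k−1} − 2·(5·2 − 6)2^{k−1} = -9·3^{k−1} − 8·2^{k−1} = -3^{k+1} − 2·2^{k+1}.
So the formula holds for k+1, and by strong induction T_n = -3^n − 2·2^n for all n ≥ 0.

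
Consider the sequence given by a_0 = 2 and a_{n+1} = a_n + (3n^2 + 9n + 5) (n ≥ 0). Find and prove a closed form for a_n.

Claim: a_n = n^3 + 3n^2 + n + 2.

Base case: a_0 = 2, and 0^3 + 3·0^2 + 0 + 2 = 2.
Assume a_k = k^3 + 3k^2 + k + 2.
Then a_{k+1} = a_k + (3k^2 + 9k + 5) = (k^3 + 3k^2 + k + 2) + (3k^2 + 9k + 5) = k^3 + 6k^2 + 10k + 7,
and (k+1)^3 + 3·(k+1)^2 + (k+1) + 2 = k^3 + 6k^2 + 10k + 7.
By induction, a_n = n^3 + 3n^2 + n + 2 for all n ≥ 0.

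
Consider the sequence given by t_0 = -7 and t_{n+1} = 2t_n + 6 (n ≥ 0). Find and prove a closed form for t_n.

Claim: t_n = -2^n − 6.

Base case: t_0 = -7, and -2^0 − 6 = -1 − 6 = -7.
Assume t_r = -2^r − 6 for some r ≥ 0.
Then t_{r+1} = 2t_r + 6 = 2·(-2^r − 6) + 6 = -2^{r+1} − 12 + 6 = -2^{r+1} − 6.
This completes the inductive step, so t_n = -2^n − 6 for all n ≥ 0.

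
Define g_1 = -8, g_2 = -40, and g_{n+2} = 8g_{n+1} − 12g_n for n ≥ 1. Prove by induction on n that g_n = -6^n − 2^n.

Base cases: g_1 = -8 and -6^1 − 2^1 = -8; g_2 = -40 and -6^2 − 2^2 = -40.
Assume g_i = -6^i − 2^i for all 1 ≤ i ≤ j, where j ≥ 2.
Then g_{j+1} = 8g_j − 12g_{j−1} = 8·(-6^j − 2^j) − 12·(-6^{j−1} − 2^{j−1}) = -(8·6 − 12)6^{j−1} − (8·2 − 12)2^{j−1} = -36·6^{j−1} − 4·2^{j−1} = -6^{j+1} − 2^{j+1}.
This completes the inductive step, so g_n = -6^n − 2^n for all n ≥ 1.

g_n = -6^n − 2^n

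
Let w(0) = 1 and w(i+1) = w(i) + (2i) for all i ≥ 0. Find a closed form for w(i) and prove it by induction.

Claim: w(i) = i^2 − i + 1.

Base case: w(0) = 1, and 0^2 − 0 + 1 = 1.
Assume w(j) = j^2 − j + 1.
Then w(j+1) = w(j) + (2j) = (j^2 − j + 1) + (2j) = j^2 + j + 1,
and (j+1)^2 − (j+1) + 1 = j^2 + j + 1.
This completes the inductive step, so w(i) = i^2 − i + 1 for all i ≥ 0.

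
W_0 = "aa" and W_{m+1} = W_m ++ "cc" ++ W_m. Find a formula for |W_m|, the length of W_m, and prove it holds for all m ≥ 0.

Claim: |W_m| = 2^{m+2} − 2.

Base case: |W_0| = 2, and 2^{0+2} − 2 = 2.
Assume |W_j| = 2^{j+2} − 2.
Then |W_{j+1}| = |W_j| + 2 + |W_j| = 2|W_j| + 2 = 2(2^{j+2} − 2) + 2 = 2^{j+3} − 4 + 2 = 2^{j+3} − 2.
So the formula holds for j+1, and by induction |W_m| = 2^{m+2} − 2 for all m ≥ 0.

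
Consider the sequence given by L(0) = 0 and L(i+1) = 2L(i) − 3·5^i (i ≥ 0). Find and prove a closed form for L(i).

Claim: L(i) = 2^i − 5^i.

Base case: L(0) = 0, and 2^0 − 5^0 = 1 − 1 = 0.
Assume L(k) = 2^k − 5^k for some k ≥ 0.
Then L(k+1) = 2L(k) − 3·5^k = 2·(2^k − 5^k) − 3·5^k = 2^{k+1} − 2·5^k − 3·5^k = 2^{k+1} − 5·5^k = 2^{k+1} − 5^{k+1}.
By induction, L(i) = 2^i − 5^i for all i ≥ 0.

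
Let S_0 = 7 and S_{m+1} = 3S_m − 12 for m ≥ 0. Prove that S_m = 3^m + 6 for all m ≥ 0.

Base case: S_0 = 7, and 3^0 + 6 = 1 + 6 = 7.
Assume S_k = 3^k + 6 for some k ≥ 0.
Then S_{k+1} = 3S_k − 12 = 3·(3^k + 6) − 12 = 3^{k+1} + 18 − 12 = 3^{k+1} + 6.
Hence S_m = 3^m + 6 for every m ≥ 0, by induction.

S_m = 3^m + 6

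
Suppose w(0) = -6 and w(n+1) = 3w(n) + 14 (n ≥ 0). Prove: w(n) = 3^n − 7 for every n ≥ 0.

Base case: w(0) = -6, and 3^0 − 7 = 1 − 7 = -6.
Assume w(j) = 3^j − 7 for some j ≥ 0.
Then w(j+1) = 3w(j) + 14 = 3·(3^j − 7) + 14 = 3^{j+1} − 21 + 14 = 3^{j+1} − 7.
This completes the inductive step, so w(n) = 3^n − 7 for all n ≥ 0.

w(n) = 3^n − 7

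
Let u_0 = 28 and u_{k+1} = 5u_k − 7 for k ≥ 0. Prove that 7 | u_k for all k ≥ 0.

Base case: u_0 = 28 = 7·4, so 7 | u_0.
Assume 7 | u_m, so u_m = 7t for some integer t.
Then u_{m+1} = 5u_m − 7 = 5·(7t) − 7 = 7(5t − 1), so 7 | u_{m+1}.
By induction, 7 | u_k for all k ≥ 0.

7 | u_k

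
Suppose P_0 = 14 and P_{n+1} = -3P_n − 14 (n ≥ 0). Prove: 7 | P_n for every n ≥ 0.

Base case: P_0 = 14 = 7·2, so 7 | P_0.
Assume 7 | P_j, so P_j = 7t for some integer t.
Then P_{j+1} = -3P_j − 14 = -3·(7t) − 14 = 7(-3t − 2), so 7 | P_{j+1}.
This completes the inductive step, so 7 | P_n for all n ≥ 0.

7 | P_n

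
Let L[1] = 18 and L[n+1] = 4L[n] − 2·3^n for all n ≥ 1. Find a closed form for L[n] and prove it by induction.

Claim: L[n] = 3·4^n + 2·3^n.

Base case: L[1] = 18, and 3·4^1 + 2·3^1 = 12 + 6 = 18.
Assume L[r] = 3·4^r + 2·3^r for some r ≥ 1.
Then L[r+1] = 4L[r] − 2·3^r = 4·(3·4^r + 2·3^r) − 2·3^r = 3·4^{r+1} + 8·3^r − 2·3^r = 3·4^{r+1} + 6·3^r = 3·4^{r+1} + 2·3^{r+1}.
This completes the inductive step, so L[n] = 3·4^n + 2·3^n for all n ≥ 1.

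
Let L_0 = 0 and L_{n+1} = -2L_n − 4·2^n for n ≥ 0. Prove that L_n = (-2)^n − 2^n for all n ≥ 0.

Base case: L_0 = 0, and (-2)^0 − 2^0 = 1 − 1 = 0.
Assume L_m = (-2)^m − 2^m for some m ≥ 0.
Then L_{m+1} = -2L_m − 4·2^m = -2·((-2)^m − 2^m) − 4·2^m = (-2)^{m+1} + 2·2^m − 4·2^m = (-2)^{m+1} − 2·2^m = (-2)^{m+1} − 2^{m+1}.
Hence L_n = (-2)^n − 2^n for every n ≥ 0, by induction.

L_n = (-2)^n − 2^n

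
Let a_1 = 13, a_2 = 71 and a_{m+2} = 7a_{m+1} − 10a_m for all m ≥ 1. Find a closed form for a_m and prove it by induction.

Claim: a_m = 3·5^m − 2^m.

Base cases: a_1 = 13 and 3·5^1 − 2^1 = 13; a_2 = 71 and 3·5^2 − 2^2 = 71.
Assume a_i = 3·5^i − 2^i for all 1 ≤ i ≤ j, where j ≥ 2.
Then a_{j+1} = 7a_j − 10a_{j−1} = 7·(3·5^j − 2^j) − 10·(3·5^{j−1} − 2^{j−1}) = 3·(7·5 − 10)5^{j−1} − (7·2 − 10)2^{j−1} = 75·5^{j−1} − 4·2^{j−1} = 3·5^{j+1} − 2^{j+1}.
By strong induction, a_m = 3·5^m − 2^m for all m ≥ 1.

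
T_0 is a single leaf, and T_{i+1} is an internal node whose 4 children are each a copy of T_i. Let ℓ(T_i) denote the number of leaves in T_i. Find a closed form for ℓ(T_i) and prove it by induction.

Claim: ℓ(T_i) = 4^i.

Base case: ℓ(T_0) = 1, and 4^0 = 1.
Assume ℓ(T_j) = 4^j.
Then ℓ(T_{j+1}) = 4·ℓ(T_j) = 4·4^j = 4^{j+1}.
So the formula holds for j+1, and by induction ℓ(T_i) = 4^i for all i ≥ 0.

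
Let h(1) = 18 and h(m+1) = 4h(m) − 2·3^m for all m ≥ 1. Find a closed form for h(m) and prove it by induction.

Claim: h(m) = 3·4^m + 2·3^m.

Base case: h(1) = 18, and 3·4^1 + 2·3^1 = 12 + 6 = 18.
Assume h(k) = 3·4^k + 2·3^k for some k ≥ 1.
Then h(k+1) = 4h(k) − 2·3^k = 4·(3·4^k + 2·3^k) − 2·3^k = 3·4^{k+1} + 8·3^k − 2·3^k = 3·4^{k+1} + 6·3^k = 3·4^{k+1} + 2·3^{k+1}.
So the formula holds for k+1, and by induction h(m) = 3·4^m + 2·3^m for all m ≥ 1.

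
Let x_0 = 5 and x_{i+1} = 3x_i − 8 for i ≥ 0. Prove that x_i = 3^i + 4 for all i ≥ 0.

Base case: x_0 = 5, and 3^0 + 4 = 1 + 4 = 5.
Assume x_r = 3^r + 4 for some r ≥ 0.
Then x_{r+1} = 3x_r − 8 = 3·(3^r + 4) − 8 = 3^{r+1} + 12 − 8 = 3^{r+1} + 4.
By induction, x_i = 3^i + 4 for all i ≥ 0.

x_i = 3^i + 4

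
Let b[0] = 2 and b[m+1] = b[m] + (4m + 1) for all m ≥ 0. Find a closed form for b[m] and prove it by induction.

Claim: b[m] = 2m^2 − m + 2.

Base case: b[0] = 2, and 2·0^2 − 0 + 2 = 2.
Assume b[j] = 2j^2 − j + 2.
Then b[j+1] = b[j] + (4j + 1) = (2j^2 − j + 2) + (4j + 1) = 2j^2 + 3j + 3,
and 2·(j+1)^2 − (j+1) + 2 = 2j^2 + 3j + 3.
Hence b[m] = 2m^2 − m + 2 for every m ≥ 0, by induction.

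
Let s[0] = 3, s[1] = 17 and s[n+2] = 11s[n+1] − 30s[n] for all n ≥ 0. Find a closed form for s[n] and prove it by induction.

Claim: s[n] = 5^n + 2·6^n.

Base cases: s[0] = 3 and 5^0 + 2·6^0 = 3; s[1] = 17 and 5^1 + 2·6^1 = 17.
Assume s[j] = 5^j + 2·6^j for all 0 ≤ j ≤ r, where r ≥ 1.
Then s[r+1] = 11s[r] − 30s[r−1] = 11·(5^r + 2·6^r) − 30·(5^{r−1} + 2·6^{r−1}) = (11·5 − 30)5^{r−1} + 2·(11·6 − 30)6^{r−1} = 25·5^{r−1} + 72·6^{r−1} = 5^{r+1} + 2·6^{r+1}.
This completes the inductive step, so s[n] = 5^n + 2·6^n for all n ≥ 0.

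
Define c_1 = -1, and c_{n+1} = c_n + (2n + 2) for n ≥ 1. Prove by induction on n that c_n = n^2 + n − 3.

Base case: c_1 = -1, and 1^2 + 1 − 3 = -1.
Assume c_r = r^2 + r − 3.
Then c_{r+1} = c_r + (2r + 2) = (r^2 + r − 3) + (2r + 2) = r^2 + 3r − 1,
and (r+1)^2 + (r+1) − 3 = r^2 + 3r − 1.
By induction, c_n = n^2 + n − 3 for all n ≥ 1.

c_n = n^2 + n − 3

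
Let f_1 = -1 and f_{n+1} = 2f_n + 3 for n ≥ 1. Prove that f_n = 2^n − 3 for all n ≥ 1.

Base case: f_1 = -1, and 2^1 − 3 = 2 − 3 = -1.
Assume f_r = 2^r − 3 for some r ≥ 1.
Then f_{r+1} = 2f_r + 3 = 2·(2^r − 3) + 3 = 2^{r+1} − 6 + 3 = 2^{r+1} − 3.
This completes the inductive step, so f_n = 2^n − 3 for all n ≥ 1.

f_n = 2^n − 3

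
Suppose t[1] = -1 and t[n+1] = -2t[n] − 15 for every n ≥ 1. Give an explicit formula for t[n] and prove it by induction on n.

Claim: t[n] = -2·(-2)^n − 5.

Base case: t[1] = -1, and -2·(-2)^1 − 5 = 4 − 5 = -1.
Assume t[j] = -2·(-2)^j − 5 for some j ≥ 1.
Then t[j+1] = -2t[j] − 15 = -2·(-2·(-2)^j − 5) − 15 = 4·(-2)^j + 10 − 15 = -2·(-2)^{j+1} − 5.
This completes the inductive step, so t[n] = -2·(-2)^n − 5 for all n ≥ 1.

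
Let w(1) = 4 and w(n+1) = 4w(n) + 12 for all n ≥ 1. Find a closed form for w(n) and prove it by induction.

Claim: w(n) = 2·4^n − 4.

Base case: w(1) = 4, and 2·4^1 − 4 = 8 − 4 = 4.
Assume w(r) = 2·4^r − 4 for some r ≥ 1.
Then w(r+1) = 4w(r) + 12 = 4·(2·4^r − 4) + 12 = 8·4^r − 16 + 12 = 2·4^{r+1} − 4.
So the formula holds for r+1, and by induction w(n) = 2·4^n − 4 for all n ≥ 1.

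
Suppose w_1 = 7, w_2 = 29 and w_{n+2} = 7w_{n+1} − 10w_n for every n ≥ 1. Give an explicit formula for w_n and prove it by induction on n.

Claim: w_n = 2^n + 5^n.

Base cases: w_1 = 7 and 2^1 + 5^1 = 7; w_2 = 29 and 2^2 + 5^2 = 29.
Assume w_j = 2^j + 5^j for all 1 ≤ j ≤ r, where r ≥ 2.
Then w_{r+1} = 7w_r − 10w_{r−1} = 7·(2^r + 5^r) − 10·(2^{r−1} + 5^{r−1}) = (7·2 − 10)2^{r−1} + (7·5 − 10)5^{r−1} = 4·2^{r−1} + 25·5^{r−1} = 2^{r+1} + 5^{r+1}.
Hence w_n = 2^n + 5^n for every n ≥ 1, by strong induction.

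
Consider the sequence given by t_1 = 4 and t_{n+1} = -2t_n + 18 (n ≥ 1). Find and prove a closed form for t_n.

Claim: t_n = (-2)^n + 6.

Base case: t_1 = 4, and (-2)^1 + 6 = -2 + 6 = 4.
Assume t_k = (-2)^k + 6 for some k ≥ 1.
Then t_{k+1} = -2t_k + 18 = -2·((-2)^k + 6) + 18 = -2·(-2)^k − 12 + 18 = (-2)^{k+1} + 6.
This completes the inductive step, so t_n = (-2)^n + 6 for all n ≥ 1.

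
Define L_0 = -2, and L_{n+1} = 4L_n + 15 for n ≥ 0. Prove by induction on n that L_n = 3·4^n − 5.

Base case: L_0 = -2, and 3·4^0 − 5 = 3 − 5 = -2.
Assume L_m = 3·4^m − 5 for some m ≥ 0.
Then L_{m+1} = 4L_m + 15 = 4·(3·4^m − 5) + 15 = 12·4^m − 20 + 15 = 3·4^{m+1} − 5.
By induction, L_n = 3·4^n − 5 for all n ≥ 0.

L_n = 3·4^n − 5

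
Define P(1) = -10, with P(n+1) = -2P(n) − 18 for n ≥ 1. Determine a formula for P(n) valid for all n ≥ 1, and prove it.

Claim: P(n) = 2·(-2)^n − 6.

Base case: P(1) = -10, and 2·(-2)^1 − 6 = -4 − 6 = -10.
Assume P(k) = 2·(-2)^k − 6 for some k ≥ 1.
Then P(k+1) = -2P(k) − 18 = -2·(2·(-2)^k − 6) − 18 = -4·(-2)^k + 12 − 18 = 2·(-2)^{k+1} − 6.
By induction, P(n) = 2·(-2)^n − 6 for all n ≥ 1.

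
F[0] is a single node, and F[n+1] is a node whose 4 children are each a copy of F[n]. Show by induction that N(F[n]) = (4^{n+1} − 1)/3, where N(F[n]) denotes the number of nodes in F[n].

Base case: N(F[0]) = 1, and (4^{0+1} − 1)/3 = 1.
Assume N(F[r]) = (4^{r+1} − 1)/3.
Then N(F[r+1]) = 1 + 4N(F[r]) = 1 + 4·(4^{r+1} − 1)/3 = 1 + (4^{r+2} − 4)/3 = (3 + 4^{r+2} − 4)/3 = (4^{r+2} − 1)/3.
So the formula holds for r+1, and by induction N(F[n]) = (4^{n+1} − 1)/3 for all n ≥ 0.

N(F[n]) = (4^{n+1} − 1)/3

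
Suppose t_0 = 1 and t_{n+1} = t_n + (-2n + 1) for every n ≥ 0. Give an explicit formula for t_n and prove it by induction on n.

Claim: t_n = -n^2 + 2n + 1.

Base case: t_0 = 1, and -0^2 + 2·0 + 1 = 1.
Assume t_k = -k^2 + 2k + 1.
Then t_{k+1} = t_k + (-2k + 1) = (-k^2 + 2k + 1) + (-2k + 1) = -k^2 + 2,
and -(k+1)^2 + 2·(k+1) + 1 = -k^2 + 2.
By induction, t_n = -n^2 + 2n + 1 for all n ≥ 0.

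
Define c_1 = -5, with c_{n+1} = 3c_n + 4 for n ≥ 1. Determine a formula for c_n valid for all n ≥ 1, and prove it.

Claim: c_n = -3^n − 2.

Base case: c_1 = -5, and -3^1 − 2 = -3 − 2 = -5.
Assume c_r = -3^r − 2 for some r ≥ 1.
Then c_{r+1} = 3c_r + 4 = 3·(-3^r − 2) + 4 = -3^{r+1} − 6 + 4 = -3^{r+1} − 2.
Hence c_n = -3^n − 2 for every n ≥ 1, by induction.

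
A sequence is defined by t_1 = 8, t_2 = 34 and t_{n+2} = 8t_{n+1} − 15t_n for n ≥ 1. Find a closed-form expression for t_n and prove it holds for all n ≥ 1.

Claim: t_n = 5^n + 3^n.

Base cases: t_1 = 8 and 5^1 + 3^1 = 8; t_2 = 34 and 5^2 + 3^2 = 34.
Assume t_j = 5^j + 3^j for all 1 ≤ j ≤ r, where r ≥ 2.
Then t_{r+1} = 8t_r − 15t_{r−1} = 8·(5^r + 3^r) − 15·(5^{r−1} + 3^{r−1}) = (8·5 − 15)5^{r−1} + (8·3 − 15)3^{r−1} = 25·5^{r−1} + 9·3^{r−1} = 5^{r+1} + 3^{r+1}.
So the formula holds for r+1, and by strong induction t_n = 5^n + 3^n for all n ≥ 1.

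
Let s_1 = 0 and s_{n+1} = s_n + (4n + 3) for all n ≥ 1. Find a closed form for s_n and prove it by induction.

Claim: s_n = 2n^2 + n − 3.

Base case: s_1 = 0, and 2·1^2 + 1 − 3 = 0.
Assume s_m = 2m^2 + m − 3.
Then s_{m+1} = s_m + (4m + 3) = (2m^2 + m − 3) + (4m + 3) = 2m^2 + 5m,
and 2·(m+1)^2 + (m+1) − 3 = 2m^2 + 5m.
By induction, s_n = 2n^2 + n − 3 for all n ≥ 1.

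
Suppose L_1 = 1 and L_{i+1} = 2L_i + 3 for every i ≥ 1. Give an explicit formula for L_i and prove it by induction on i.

Claim: L_i = 2^{i+1} − 3.

Base case: L_1 = 1, and 2^{1+1} − 3 = 4 − 3 = 1.
Assume L_j = 2^{j+1} − 3 for some j ≥ 1.
Then L_{j+1} = 2L_j + 3 = 2·(2^{j+1} − 3) + 3 = 2^{j+2} − 6 + 3 = 2^{j+2} − 3.
By induction, L_i = 2^{i+1} − 3 for all i ≥ 1.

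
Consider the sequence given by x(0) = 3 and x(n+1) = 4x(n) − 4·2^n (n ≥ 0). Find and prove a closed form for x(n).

Claim: x(n) = 4^n + 2·2^n.

Base case: x(0) = 3, and 4^0 + 2·2^0 = 1 + 2 = 3.
Assume x(k) = 4^k + 2·2^k for some k ≥ 0.
Then x(k+1) = 4x(k) − 4·2^k = 4·(4^k + 2·2^k) − 4·2^k = 4^{k+1} + 8·2^k − 4·2^k = 4^{k+1} + 4·2^k = 4^{k+1} + 2·2^{k+1}.
This completes the inductive step, so x(n) = 4^n + 2·2^n for all n ≥ 0.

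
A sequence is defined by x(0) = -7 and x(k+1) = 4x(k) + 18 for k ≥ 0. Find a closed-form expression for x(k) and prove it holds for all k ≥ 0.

Claim: x(k) = -4^k − 6.

Base case: x(0) = -7, and -4^0 − 6 = -1 − 6 = -7.
Assume x(m) = -4^m − 6 for some m ≥ 0.
Then x(m+1) = 4x(m) + 18 = 4·(-4^m − 6) + 18 = -4^{m+1} − 24 + 18 = -4^{m+1} − 6.
Hence x(k) = -4^k − 6 for every k ≥ 0, by induction.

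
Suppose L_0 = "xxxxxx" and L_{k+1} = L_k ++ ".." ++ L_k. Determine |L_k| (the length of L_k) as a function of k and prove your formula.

Claim: |L_k| = 2^{k+3} − 2.

Base case: |L_0| = 6, and 2^{0+3} − 2 = 6.
Assume |L_m| = 2^{m+3} − 2.
Then |L_{m+1}| = |L_m| + 2 + |L_m| = 2|L_m| + 2 = 2(2^{m+3} − 2) + 2 = 2^{m+1+3} − 4 + 2 = 2^{m+1+3} − 2.
By induction, |L_k| = 2^{k+3} − 2 for all k ≥ 0.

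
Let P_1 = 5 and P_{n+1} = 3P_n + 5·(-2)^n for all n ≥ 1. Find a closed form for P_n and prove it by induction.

Claim: P_n = 3^n − (-2)^n.

Base case: P_1 = 5, and 3^1 − (-2)^1 = 3 + 2 = 5.
Assume P_k = 3^k − (-2)^k for some k ≥ 1.
Then P_{k+1} = 3P_k + 5·(-2)^k = 3·(3^k − (-2)^k) + 5·(-2)^k = 3^{k+1} − 3·(-2)^k + 5·(-2)^k = 3^{k+1} + 2·(-2)^k = 3^{k+1} − (-2)^{k+1}.
This completes the inductive step, so P_n = 3^n − (-2)^n for all n ≥ 1.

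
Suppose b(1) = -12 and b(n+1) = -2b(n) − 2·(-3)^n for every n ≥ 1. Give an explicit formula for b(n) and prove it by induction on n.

Claim: b(n) = 3·(-2)^n + 2·(-3)^n.

Base case: b(1) = -12, and 3·(-2)^1 + 2·(-3)^1 = -6 − 6 = -12.
Assume b(m) = 3·(-2)^m + 2·(-3)^m for some m ≥ 1.
Then b(m+1) = -2b(m) − 2·(-3)^m = -2·(3·(-2)^m + 2·(-3)^m) − 2·(-3)^m = 3·(-2)^{m+1} − 4·(-3)^m − 2·(-3)^m = 3·(-2)^{m+1} − 6·(-3)^m = 3·(-2)^{m+1} + 2·(-3)^{m+1}.
This completes the inductive step, so b(n) = 3·(-2)^n + 2·(-3)^n for all n ≥ 1.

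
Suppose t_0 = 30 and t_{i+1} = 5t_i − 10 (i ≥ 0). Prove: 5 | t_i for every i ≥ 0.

Base case: t_0 = 30 = 5·6, so 5 | t_0.
Assume 5 | t_j, so t_j = 5s for some integer s.
Then t_{j+1} = 5t_j − 10 = 5·(5s) − 10 = 5(5s − 2), so 5 | t_{j+1}.
Hence 5 | t_i for every i ≥ 0, by induction.

5 | t_i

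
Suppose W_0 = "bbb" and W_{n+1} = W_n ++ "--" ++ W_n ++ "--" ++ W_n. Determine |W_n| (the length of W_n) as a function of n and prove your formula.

Claim: |W_n| = 5·3^n − 2.

Base case: |W_0| = 3, and 5·3^0 − 2 = 3.
Assume |W_j| = 5·3^j − 2.
Then |W_{j+1}| = 3|W_j| + 4 = 3(5·3^j − 2) + 4 = 5·3^{j+1} − 6 + 4 = 5·3^{j+1} − 2.
Hence |W_n| = 5·3^n − 2 for every n ≥ 0, by induction.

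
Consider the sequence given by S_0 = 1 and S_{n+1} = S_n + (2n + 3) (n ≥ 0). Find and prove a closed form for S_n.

Claim: S_n = n^2 + 2n + 1.

Base case: S_0 = 1, and 0^2 + 2·0 + 1 = 1.
Assume S_k = k^2 + 2k + 1.
Then S_{k+1} = S_k + (2k + 3) = (k^2 + 2k + 1) + (2k + 3) = k^2 + 4k + 4,
and (k+1)^2 + 2·(k+1) + 1 = k^2 + 4k + 4.
Hence S_n = n^2 + 2n + 1 for every n ≥ 0, by induction.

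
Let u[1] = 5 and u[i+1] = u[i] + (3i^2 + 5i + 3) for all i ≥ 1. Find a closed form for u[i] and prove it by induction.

Claim: u[i] = i^3 + i^2 + i + 2.

Base case: u[1] = 5, and 1^3 + 1^2 + 1 + 2 = 5.
Assume u[j] = j^3 + j^2 + j + 2.
Then u[j+1] = u[j] + (3j^2 + 5j + 3) = (j^3 + j^2 + j + 2) + (3j^2 + 5j + 3) = j^3 + 4j^2 + 6j + 5,
and (j+1)^3 + (j+1)^2 + (j+1) + 2 = j^3 + 4j^2 + 6j + 5.
This completes the inductive step, so u[i] = i^3 + i^2 + i + 2 for all i ≥ 1.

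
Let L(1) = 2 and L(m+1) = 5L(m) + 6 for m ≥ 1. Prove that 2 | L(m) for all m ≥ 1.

Base case: L(1) = 2 = 2·1, so 2 | L(1).
Assume 2 | L(k), so L(k) = 2t for some integer t.
Then L(k+1) = 5L(k) + 6 = 5·(2t) + 6 = 2(5t + 3), so 2 | L(k+1).
Hence 2 | L(m) for every m ≥ 1, by induction.

2 | L(m)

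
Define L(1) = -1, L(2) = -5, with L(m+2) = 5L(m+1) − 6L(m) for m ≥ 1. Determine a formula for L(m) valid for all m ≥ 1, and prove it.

Claim: L(m) = 2^m − 3^m.

Base cases: L(1) = -1 and 2^1 − 3^1 = -1; L(2) = -5 and 2^2 − 3^2 = -5.
Assume L(j) = 2^j − 3^j for all 1 ≤ j ≤ k, where k ≥ 2.
Then L(k+1) = 5L(k) − 6L(k−1) = 5·(2^k − 3^k) − 6·(2^{k−1} − 3^{k−1}) = (5·2 − 6)2^{k−1} − (5·3 − 6)3^{k−1} = 4·2^{k−1} − 9·3^{k−1} = 2^{k+1} − 3^{k+1}.
Hence L(m) = 2^m − 3^m for every m ≥ 1, by strong induction.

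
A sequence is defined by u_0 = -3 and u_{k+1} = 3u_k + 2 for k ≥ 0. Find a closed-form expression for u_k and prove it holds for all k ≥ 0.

Claim: u_k = -2·3^k − 1.

Base case: u_0 = -3, and -2·3^0 − 1 = -2 − 1 = -3.
Assume u_j = -2·3^j − 1 for some j ≥ 0.
Then u_{j+1} = 3u_j + 2 = 3·(-2·3^j − 1) + 2 = -6·3^j − 3 + 2 = -2·3^{j+1} − 1.
Hence u_k = -2·3^k − 1 for every k ≥ 0, by induction.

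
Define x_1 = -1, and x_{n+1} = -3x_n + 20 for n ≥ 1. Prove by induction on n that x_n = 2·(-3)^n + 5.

Base case: x_1 = -1, and 2·(-3)^1 + 5 = -6 + 5 = -1.
Assume x_r = 2·(-3)^r + 5 for some r ≥ 1.
Then x_{r+1} = -3x_r + 20 = -3·(2·(-3)^r + 5) + 20 = -6·(-3)^r − 15 + 20 = 2·(-3)^{r+1} + 5.
This completes the inductive step, so x_n = 2·(-3)^n + 5 for all n ≥ 1.

x_n = 2·(-3)^n + 5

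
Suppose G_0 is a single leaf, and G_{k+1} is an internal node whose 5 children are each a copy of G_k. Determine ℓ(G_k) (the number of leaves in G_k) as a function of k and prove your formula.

Claim: ℓ(G_k) = 5^k.

Base case: ℓ(G_0) = 1, and 5^0 = 1.
Assume ℓ(G_m) = 5^m.
Then ℓ(G_{m+1}) = 5·ℓ(G_m) = 5·5^m = 5^{m+1}.
So the formula holds for m+1, and by induction ℓ(G_k) = 5^k for all k ≥ 0.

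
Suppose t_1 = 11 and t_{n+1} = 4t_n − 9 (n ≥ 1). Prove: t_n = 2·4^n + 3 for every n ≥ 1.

Base case: t_1 = 11, and 2·4^1 + 3 = 8 + 3 = 11.
Assume t_k = 2·4^k + 3 for some k ≥ 1.
Then t_{k+1} = 4t_k − 9 = 4·(2·4^k + 3) − 9 = 8·4^k + 12 − 9 = 2·4^{k+1} + 3.
So the formula holds for k+1, and by induction t_n = 2·4^n + 3 for all n ≥ 1.

t_n = 2·4^n + 3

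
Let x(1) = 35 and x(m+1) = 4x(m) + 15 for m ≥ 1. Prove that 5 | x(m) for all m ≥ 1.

Base case: x(1) = 35 = 5·7, so 5 | x(1).
Assume 5 | x(k), so x(k) = 5t for some integer t.
Then x(k+1) = 4x(k) + 15 = 4·(5t) + 15 = 5(4t + 3), so 5 | x(k+1).
Hence 5 | x(m) for every m ≥ 1, by induction.

5 | x(m)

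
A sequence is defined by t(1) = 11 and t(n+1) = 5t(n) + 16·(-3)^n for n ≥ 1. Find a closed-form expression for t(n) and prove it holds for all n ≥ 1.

Claim: t(n) = 5^n − 2·(-3)^n.

Base case: t(1) = 11, and 5^1 − 2·(-3)^1 = 5 + 6 = 11.
Assume t(j) = 5^j − 2·(-3)^j for some j ≥ 1.
Then t(j+1) = 5t(j) + 16·(-3)^j = 5·(5^j − 2·(-3)^j) + 16·(-3)^j = 5^{j+1} − 10·(-3)^j + 16·(-3)^j = 5^{j+1} + 6·(-3)^j = 5^{j+1} − 2·(-3)^{j+1}.
So the formula holds for j+1, and by induction t(n) = 5^n − 2·(-3)^n for all n ≥ 1.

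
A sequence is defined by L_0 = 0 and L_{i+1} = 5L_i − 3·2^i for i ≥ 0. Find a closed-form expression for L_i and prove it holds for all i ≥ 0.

Claim: L_i = -5^i + 2^i.

Base case: L_0 = 0, and -5^0 + 2^0 = -1 + 1 = 0.
Assume L_k = -5^k + 2^k for some k ≥ 0.
Then L_{k+1} = 5L_k − 3·2^k = 5·(-5^k + 2^k) − 3·2^k = -5^{k+1} + 5·2^k − 3·2^k = -5^{k+1} + 2·2^k = -5^{k+1} + 2^{k+1}.
By induction, L_i = -5^i + 2^i for all i ≥ 0.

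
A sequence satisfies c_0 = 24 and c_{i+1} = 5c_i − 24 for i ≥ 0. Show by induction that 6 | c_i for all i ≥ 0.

Base case: c_0 = 24 = 6·4, so 6 | c_0.
Assume 6 | c_r, so c_r = 6t for some integer t.
Then c_{r+1} = 5c_r − 24 = 5·(6t) − 24 = 6(5t − 4), so 6 | c_{r+1}.
So the property holds for r+1, and by induction 6 | c_i for all i ≥ 0.

6 | c_i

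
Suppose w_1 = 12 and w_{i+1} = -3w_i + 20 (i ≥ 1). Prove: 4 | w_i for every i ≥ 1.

Base case: w_1 = 12 = 4·3, so 4 | w_1.
Assume 4 | w_j, so w_j = 4t for some integer t.
Then w_{j+1} = -3w_j + 20 = -3·(4t) + 20 = 4(-3t + 5), so 4 | w_{j+1}.
Hence 4 | w_i for every i ≥ 1, by induction.

4 | w_i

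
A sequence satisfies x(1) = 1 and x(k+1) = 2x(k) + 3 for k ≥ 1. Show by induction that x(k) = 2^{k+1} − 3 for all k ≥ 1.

Base case: x(1) = 1, and 2^{1+1} − 3 = 4 − 3 = 1.
Assume x(m) = 2^{m+1} − 3 for some m ≥ 1.
Then x(m+1) = 2x(m) + 3 = 2·(2^{m+1} − 3) + 3 = 2^{m+2} − 6 + 3 = 2^{m+2} − 3.
So the formula holds for m+1, and by induction x(k) = 2^{k+1} − 3 for all k ≥ 1.

x(k) = 2^{k+1} − 3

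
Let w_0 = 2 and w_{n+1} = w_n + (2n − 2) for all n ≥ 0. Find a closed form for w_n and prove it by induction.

Claim: w_n = n^2 − 3n + 2.

Base case: w_0 = 2, and 0^2 − 3·0 + 2 = 2.
Assume w_m = m^2 − 3m + 2.
Then w_{m+1} = w_m + (2m − 2) = (m^2 − 3m + 2) + (2m − 2) = m^2 − m,
and (m+1)^2 − 3·(m+1) + 2 = m^2 − m.
Hence w_n = n^2 − 3n + 2 for every n ≥ 0, by induction.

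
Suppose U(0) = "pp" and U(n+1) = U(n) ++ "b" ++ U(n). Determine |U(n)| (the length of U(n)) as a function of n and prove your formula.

Claim: |U(n)| = 3·2^n − 1.

Base case: |U(0)| = 2, and 3·2^0 − 1 = 2.
Assume |U(r)| = 3·2^r − 1.
Then |U(r+1)| = |U(r)| + 1 + |U(r)| = 2|U(r)| + 1 = 2(3·2^r − 1) + 1 = 3·2^{r+1} − 2 + 1 = 3·2^{r+1} − 1.
By induction, |U(n)| = 3·2^n − 1 for all n ≥ 0.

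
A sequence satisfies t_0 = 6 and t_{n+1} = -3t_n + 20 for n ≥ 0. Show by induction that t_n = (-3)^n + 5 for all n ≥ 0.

Base case: t_0 = 6, and (-3)^0 + 5 = 1 + 5 = 6.
Assume t_j = (-3)^j + 5 for some j ≥ 0.
Then t_{j+1} = -3t_j + 20 = -3·((-3)^j + 5) + 20 = -3·(-3)^j − 15 + 20 = (-3)^{j+1} + 5.
This completes the inductive step, so t_n = (-3)^n + 5 for all n ≥ 0.

t_n = (-3)^n + 5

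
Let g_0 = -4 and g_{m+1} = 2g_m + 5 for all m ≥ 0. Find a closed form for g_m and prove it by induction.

Claim: g_m = 2^m − 5.

Base case: g_0 = -4, and 2^0 − 5 = 1 − 5 = -4.
Assume g_j = 2^j − 5 for some j ≥ 0.
Then g_{j+1} = 2g_j + 5 = 2·(2^j − 5) + 5 = 2^{j+1} − 10 + 5 = 2^{j+1} − 5.
This completes the inductive step, so g_m = 2^m − 5 for all m ≥ 0.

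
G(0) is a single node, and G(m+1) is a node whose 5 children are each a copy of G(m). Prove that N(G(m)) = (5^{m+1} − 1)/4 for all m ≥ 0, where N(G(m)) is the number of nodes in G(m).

Base case: N(G(0)) = 1, and (5^{0+1} − 1)/4 = 1.
Assume N(G(j)) = (5^{j+1} − 1)/4.
Then N(G(j+1)) = 1 + 5N(G(j)) = 1 + 5·(5^{j+1} − 1)/4 = 1 + (5^{j+2} − 5)/4 = (4 + 5^{j+2} − 5)/4 = (5^{j+2} − 1)/4.
Hence N(G(m)) = (5^{m+1} − 1)/4 for every m ≥ 0, by induction.

N(G(m)) = (5^{m+1} − 1)/4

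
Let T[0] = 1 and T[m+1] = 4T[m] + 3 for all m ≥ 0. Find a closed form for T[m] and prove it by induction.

Claim: T[m] = 2·4^m − 1.

Base case: T[0] = 1, and 2·4^0 − 1 = 2 − 1 = 1.
Assume T[r] = 2·4^r − 1 for some r ≥ 0.
Then T[r+1] = 4T[r] + 3 = 4·(2·4^r − 1) + 3 = 8·4^r − 4 + 3 = 2·4^{r+1} − 1.
Hence T[m] = 2·4^m − 1 for every m ≥ 0, by induction.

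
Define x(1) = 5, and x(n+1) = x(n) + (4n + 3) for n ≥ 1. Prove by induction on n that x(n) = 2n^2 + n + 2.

Base case: x(1) = 5, and 2·1^2 + 1 + 2 = 5.
Assume x(j) = 2j^2 + j + 2.
Then x(j+1) = x(j) + (4j + 3) = (2j^2 + j + 2) + (4j + 3) = 2j^2 + 5j + 5,
and 2·(j+1)^2 + (j+1) + 2 = 2j^2 + 5j + 5.
Hence x(n) = 2n^2 + n + 2 for every n ≥ 1, by induction.

x(n) = 2n^2 + n + 2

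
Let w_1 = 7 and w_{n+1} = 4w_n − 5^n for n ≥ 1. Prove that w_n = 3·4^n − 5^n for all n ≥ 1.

Base case: w_1 = 7, and 3·4^1 − 5^1 = 12 − 5 = 7.
Assume w_k = 3·4^k − 5^k for some k ≥ 1.
Then w_{k+1} = 4w_k − 5^k = 4·(3·4^k − 5^k) − 5^k = 3·4^{k+1} − 4·5^k − 5^k = 3·4^{k+1} − 5·5^k = 3·4^{k+1} − 5^{k+1}.
So the formula holds for k+1, and by induction w_n = 3·4^n − 5^n for all n ≥ 1.

w_n = 3·4^n − 5^n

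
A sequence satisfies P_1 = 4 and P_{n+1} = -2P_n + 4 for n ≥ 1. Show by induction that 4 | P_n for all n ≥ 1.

Base case: P_1 = 4 = 4·1, so 4 | P_1.
Assume 4 | P_k, so P_k = 4t for some integer t.
Then P_{k+1} = -2P_k + 4 = -2·(4t) + 4 = 4(-2t + 1), so 4 | P_{k+1}.
Hence 4 | P_n for every n ≥ 1, by induction.

4 | P_n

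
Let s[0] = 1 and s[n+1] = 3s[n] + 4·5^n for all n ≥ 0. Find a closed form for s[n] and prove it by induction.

Claim: s[n] = -3^n + 2·5^n.

Base case: s[0] = 1, and -3^0 + 2·5^0 = -1 + 2 = 1.
Assume s[m] = -3^m + 2·5^m for some m ≥ 0.
Then s[m+1] = 3s[m] + 4·5^m = 3·(-3^m + 2·5^m) + 4·5^m = -3^{m+1} + 6·5^m + 4·5^m = -3^{m+1} + 10·5^m = -3^{m+1} + 2·5^{m+1}.
Hence s[n] = -3^n + 2·5^n for every n ≥ 0, by induction.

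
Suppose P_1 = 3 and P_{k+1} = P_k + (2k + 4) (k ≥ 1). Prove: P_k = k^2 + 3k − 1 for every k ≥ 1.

Base case: P_1 = 3, and 1^2 + 3·1 − 1 = 3.
Assume P_r = r^2 + 3r − 1.
Then P_{r+1} = P_r + (2r + 4) = (r^2 + 3r − 1) + (2r + 4) = r^2 + 5r + 3,
and (r+1)^2 + 3·(r+1) − 1 = r^2 + 5r + 3.
This completes the inductive step, so P_k = k^2 + 3k − 1 for all k ≥ 1.

P_k = k^2 + 3k − 1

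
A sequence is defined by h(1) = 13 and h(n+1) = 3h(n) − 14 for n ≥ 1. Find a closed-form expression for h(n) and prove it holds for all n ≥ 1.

Claim: h(n) = 2·3^n + 7.

Base case: h(1) = 13, and 2·3^1 + 7 = 6 + 7 = 13.
Assume h(j) = 2·3^j + 7 for some j ≥ 1.
Then h(j+1) = 3h(j) − 14 = 3·(2·3^j + 7) − 14 = 6·3^j + 21 − 14 = 2·3^{j+1} + 7.
This completes the inductive step, so h(n) = 2·3^n + 7 for all n ≥ 1.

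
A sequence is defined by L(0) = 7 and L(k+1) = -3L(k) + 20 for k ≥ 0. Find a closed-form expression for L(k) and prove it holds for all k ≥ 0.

Claim: L(k) = 2·(-3)^k + 5.

Base case: L(0) = 7, and 2·(-3)^0 + 5 = 2 + 5 = 7.
Assume L(j) = 2·(-3)^j + 5 for some j ≥ 0.
Then L(j+1) = -3L(j) + 20 = -3·(2·(-3)^j + 5) + 20 = -6·(-3)^j − 15 + 20 = 2·(-3)^{j+1} + 5.
This completes the inductive step, so L(k) = 2·(-3)^k + 5 for all k ≥ 0.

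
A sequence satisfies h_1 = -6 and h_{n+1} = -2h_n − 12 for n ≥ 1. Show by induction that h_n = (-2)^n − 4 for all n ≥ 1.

Base case: h_1 = -6, and (-2)^1 − 4 = -2 − 4 = -6.
Assume h_j = (-2)^j − 4 for some j ≥ 1.
Then h_{j+1} = -2h_j − 12 = -2·((-2)^j − 4) − 12 = -2·(-2)^j + 8 − 12 = (-2)^{j+1} − 4.
Hence h_n = (-2)^n − 4 for every n ≥ 1, by induction.

h_n = (-2)^n − 4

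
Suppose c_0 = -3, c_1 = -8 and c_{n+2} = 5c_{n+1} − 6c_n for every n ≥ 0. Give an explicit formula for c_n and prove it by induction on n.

Claim: c_n = -2^n − 2·3^n.

Base cases: c_0 = -3 and -2^0 − 2·3^0 = -3; c_1 = -8 and -2^1 − 2·3^1 = -8.
Assume c_j = -2^j − 2·3^j for all 0 ≤ j ≤ r, where r ≥ 1.
Then c_{r+1} = 5c_r − 6c_{r−1} = 5·(-2^r − 2·3^r) − 6·(-2^{r−1} − 2·3^{r−1}) = -(5·2 − 6)2^{r−1} − 2·(5·3 − 6)3^{r−1} = -4·2^{r−1} − 18·3^{r−1} = -2^{r+1} − 2·3^{r+1}.
This completes the inductive step, so c_n = -2^n − 2·3^n for all n ≥ 0.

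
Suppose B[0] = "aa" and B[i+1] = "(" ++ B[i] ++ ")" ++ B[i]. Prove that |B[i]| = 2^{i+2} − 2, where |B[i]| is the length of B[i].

Base case: |B[0]| = 2, and 2^{0+2} − 2 = 2.
Assume |B[r]| = 2^{r+2} − 2.
Then |B[r+1]| = 1 + |B[r]| + 1 + |B[r]| = 2|B[r]| + 2 = 2(2^{r+2} − 2) + 2 = 2^{r+3} − 4 + 2 = 2^{r+3} − 2.
Hence |B[i]| = 2^{i+2} − 2 for every i ≥ 0, by induction.

|B[i]| = 2^{i+2} − 2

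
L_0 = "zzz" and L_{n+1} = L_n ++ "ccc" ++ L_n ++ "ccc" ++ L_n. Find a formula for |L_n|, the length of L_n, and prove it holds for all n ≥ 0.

Claim: |L_n| = 6·3^n − 3.

Base case: |L_0| = 3, and 6·3^0 − 3 = 3.
Assume |L_r| = 6·3^r − 3.
Then |L_{r+1}| = 3|L_r| + 6 = 3(6·3^r − 3) + 6 = 6·3^{r+1} − 9 + 6 = 6·3^{r+1} − 3.
Hence |L_n| = 6·3^n − 3 for every n ≥ 0, by induction.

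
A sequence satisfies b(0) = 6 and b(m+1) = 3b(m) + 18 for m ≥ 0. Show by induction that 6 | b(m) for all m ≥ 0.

Base case: b(0) = 6 = 6·1, so 6 | b(0).
Assume 6 | b(j), so b(j) = 6t for some integer t.
Then b(j+1) = 3b(j) + 18 = 3·(6t) + 18 = 6(3t + 3), so 6 | b(j+1).
So the property holds for j+1, and by induction 6 | b(m) for all m ≥ 0.

6 | b(m)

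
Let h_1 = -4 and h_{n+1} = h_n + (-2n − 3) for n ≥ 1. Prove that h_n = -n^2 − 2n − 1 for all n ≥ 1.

Base case: h_1 = -4, and -1^2 − 2·1 − 1 = -4.
Assume h_k = -k^2 − 2k − 1.
Then h_{k+1} = h_k + (-2k − 3) = (-k^2 − 2k − 1) + (-2k − 3) = -k^2 − 4k − 4,
and -(k+1)^2 − 2·(k+1) − 1 = -k^2 − 4k − 4.
Hence h_n = -n^2 − 2n − 1 for every n ≥ 1, by induction.

h_n = -n^2 − 2n − 1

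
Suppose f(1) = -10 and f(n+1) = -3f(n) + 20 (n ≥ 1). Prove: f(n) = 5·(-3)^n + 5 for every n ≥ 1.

Base case: f(1) = -10, and 5·(-3)^1 + 5 = -15 + 5 = -10.
Assume f(k) = 5·(-3)^k + 5 for some k ≥ 1.
Then f(k+1) = -3f(k) + 20 = -3·(5·(-3)^k + 5) + 20 = -15·(-3)^k − 15 + 20 = 5·(-3)^{k+1} + 5.
Hence f(n) = 5·(-3)^n + 5 for every n ≥ 1, by induction.

f(n) = 5·(-3)^n + 5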